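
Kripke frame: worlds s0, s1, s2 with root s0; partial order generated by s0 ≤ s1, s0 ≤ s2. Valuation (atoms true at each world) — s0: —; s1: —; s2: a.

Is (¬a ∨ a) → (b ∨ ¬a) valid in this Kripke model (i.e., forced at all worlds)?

No

Not every world: s0 ⊮ (¬a ∨ a) → (b ∨ ¬a).
s0 ⊮ (¬a ∨ a) → (b ∨ ¬a): at the accessible world s2, s2 ⊩ ¬a ∨ a but s2 ⊮ b ∨ ¬a.
s2 ⊮ b ∨ ¬a: neither disjunct is forced at s2.
s2 lacks atom b, so s2 ⊮ b.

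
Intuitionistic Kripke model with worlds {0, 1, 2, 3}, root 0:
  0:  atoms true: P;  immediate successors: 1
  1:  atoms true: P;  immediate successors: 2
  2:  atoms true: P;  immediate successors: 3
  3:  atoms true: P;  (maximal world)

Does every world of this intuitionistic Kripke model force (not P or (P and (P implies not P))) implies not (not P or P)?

Yes

0 forces (not P or (P and (P implies not P))) implies not (not P or P) vacuously: no world accessible from 0 forces the antecedent not P or (P and (P implies not P)).
Since the root 0 forces (not P or (P and (P implies not P))) implies not (not P or P) and forcing is persistent (monotone upward), every world forces it.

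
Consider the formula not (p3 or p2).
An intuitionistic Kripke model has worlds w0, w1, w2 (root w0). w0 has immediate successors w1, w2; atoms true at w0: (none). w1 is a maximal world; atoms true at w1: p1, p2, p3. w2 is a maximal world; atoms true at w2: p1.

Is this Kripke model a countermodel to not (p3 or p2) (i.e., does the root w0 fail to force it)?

Yes

w0 does not force not (p3 or p2) since w1 is accessible from w0 and w1 forces p3 or p2.
w1 forces p3 or p2 via the disjunct p3.
So the root w0 does not force not (p3 or p2); the model is a countermodel.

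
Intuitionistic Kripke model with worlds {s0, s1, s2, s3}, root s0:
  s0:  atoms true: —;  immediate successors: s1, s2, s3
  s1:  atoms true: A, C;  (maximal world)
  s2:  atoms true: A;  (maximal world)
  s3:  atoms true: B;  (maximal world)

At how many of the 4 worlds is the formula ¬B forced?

2

s0: does not force it — s0 ⊮ ¬B since s3 is accessible from s0 and s3 ⊩ B.
s1: forces it.
s2: forces it.
s3: does not force it — s3 ⊮ ¬B since s3 is accessible from s3 and s3 ⊩ B.
Worlds forcing the formula: {s1, s2}.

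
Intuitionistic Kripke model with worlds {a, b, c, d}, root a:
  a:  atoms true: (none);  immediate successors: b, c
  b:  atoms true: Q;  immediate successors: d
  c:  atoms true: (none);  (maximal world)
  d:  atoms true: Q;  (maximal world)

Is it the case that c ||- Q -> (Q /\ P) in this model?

c ||- Q -> (Q /\ P) vacuously: no world accessible from c forces the antecedent Q.

Yes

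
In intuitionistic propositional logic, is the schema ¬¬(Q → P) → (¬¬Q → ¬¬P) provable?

This is the distribution of double negation over implication, which is intuitionistically derivable.
Assume ¬¬(Q → P) and ¬¬Q; suppose ¬P. Then Q → P would give ¬Q (by contraposition), contradicting ¬¬Q; so ¬(Q → P), contradicting ¬¬(Q → P). Hence ¬¬P.

Yes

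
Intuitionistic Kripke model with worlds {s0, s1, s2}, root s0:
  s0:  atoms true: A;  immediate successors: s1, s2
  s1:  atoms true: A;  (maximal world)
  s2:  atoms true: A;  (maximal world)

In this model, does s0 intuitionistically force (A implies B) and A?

No

s0 does not force (A implies B) and A since s0 fails A implies B.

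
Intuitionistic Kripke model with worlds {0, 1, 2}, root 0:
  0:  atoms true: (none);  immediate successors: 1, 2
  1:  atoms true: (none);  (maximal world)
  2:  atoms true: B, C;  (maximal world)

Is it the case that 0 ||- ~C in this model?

0 ||-/- ~C since 2 is accessible from 0 and 2 ||- C.

No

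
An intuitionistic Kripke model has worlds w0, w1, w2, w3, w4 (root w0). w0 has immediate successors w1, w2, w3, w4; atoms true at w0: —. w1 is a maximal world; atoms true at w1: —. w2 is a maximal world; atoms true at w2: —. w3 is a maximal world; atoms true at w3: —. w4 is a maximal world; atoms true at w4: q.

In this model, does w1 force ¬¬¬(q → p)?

w1 ⊮ ¬¬¬(q → p) since w1 is accessible from w1 and w1 ⊩ ¬¬(q → p).
w1 ⊩ ¬¬(q → p): no world accessible from w1 forces ¬(q → p).

No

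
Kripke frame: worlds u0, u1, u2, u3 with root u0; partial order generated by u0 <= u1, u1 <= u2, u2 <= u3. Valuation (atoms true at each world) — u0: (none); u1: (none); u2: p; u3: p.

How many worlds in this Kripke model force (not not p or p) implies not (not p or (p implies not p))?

u0: forces it.
u1: forces it.
u2: forces it.
u3: forces it.
Worlds forcing the formula: {u0, u1, u2, u3}.

4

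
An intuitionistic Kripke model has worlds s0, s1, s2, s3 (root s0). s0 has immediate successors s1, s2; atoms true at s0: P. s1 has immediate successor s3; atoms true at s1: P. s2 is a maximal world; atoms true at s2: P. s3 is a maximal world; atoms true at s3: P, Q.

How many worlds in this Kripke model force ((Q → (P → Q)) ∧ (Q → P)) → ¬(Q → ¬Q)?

s0: does not force it — s0 ⊮ ((Q → (P → Q)) ∧ (Q → P)) → ¬(Q → ¬Q): already at s0 itself, s0 ⊩ (Q → (P → Q)) ∧ (Q → P) but s0 ⊮ ¬(Q → ¬Q).
s1: forces it.
s2: does not force it.
s3: forces it.
Worlds forcing the formula: {s1, s3}.

2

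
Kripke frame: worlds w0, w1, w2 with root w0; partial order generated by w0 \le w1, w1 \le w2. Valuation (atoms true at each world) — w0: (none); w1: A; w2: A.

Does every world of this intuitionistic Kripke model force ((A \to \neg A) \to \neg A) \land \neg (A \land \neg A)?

Yes

w0 \Vdash ((A \to \neg A) \to \neg A) \land \neg (A \land \neg A) since w0 forces both conjuncts.
Since the root w0 forces ((A \to \neg A) \to \neg A) \land \neg (A \land \neg A) and forcing is persistent (monotone upward), every world forces it.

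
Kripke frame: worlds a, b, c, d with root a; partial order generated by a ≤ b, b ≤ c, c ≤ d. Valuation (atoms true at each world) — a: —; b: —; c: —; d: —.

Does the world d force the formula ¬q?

d ⊩ ¬q: no world accessible from d forces q.

Yes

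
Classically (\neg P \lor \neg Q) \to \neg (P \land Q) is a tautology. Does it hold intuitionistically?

This is a constructively valid De Morgan direction (disjunction of negations to negated conjunction), which is intuitionistically derivable.
If \neg P holds at a world then no accessible world forces P, hence none forces P \land Q; likewise for \neg Q.

Yes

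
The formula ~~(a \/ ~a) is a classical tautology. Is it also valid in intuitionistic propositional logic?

Yes

This is the double negation of excluded middle, which is intuitionistically derivable.
Assuming ~(a \/ ~a): from a we'd get a \/ ~a, so ~a; but then a \/ ~a again — contradiction. Hence ~~(a \/ ~a).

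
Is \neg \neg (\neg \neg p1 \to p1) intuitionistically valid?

This is the double negation of double-negation elimination, which is intuitionistically derivable.
By Glivenko's theorem the double negation of any classical propositional tautology is intuitionistically provable; \neg \neg p1 \to p1 is classically a tautology.

Yes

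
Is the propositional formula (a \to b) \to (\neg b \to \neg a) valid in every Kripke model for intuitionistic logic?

Yes

This is the forward direction of contraposition, which is intuitionistically derivable.
Assume a \to b and \neg b. If a held then b would follow, contradicting \neg b; so \neg a.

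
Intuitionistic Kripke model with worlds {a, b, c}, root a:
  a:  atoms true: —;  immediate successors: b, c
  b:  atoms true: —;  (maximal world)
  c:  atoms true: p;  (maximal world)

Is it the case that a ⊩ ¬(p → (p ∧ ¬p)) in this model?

No

a ⊮ ¬(p → (p ∧ ¬p)) since b is accessible from a and b ⊩ p → (p ∧ ¬p).
b ⊩ p → (p ∧ ¬p) vacuously: no world accessible from b forces the antecedent p.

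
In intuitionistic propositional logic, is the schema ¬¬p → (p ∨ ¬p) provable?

This is a variant of double-negation elimination (deriving excluded middle from double negation), which is not intuitionistically valid.
A Kripke countermodel: worlds w0, w1; order generated by w0 ≤ w1; atoms true at each world — w0:{}; w1:{p}.
w0 ⊮ ¬¬p → (p ∨ ¬p): already at w0 itself, w0 ⊩ ¬¬p but w0 ⊮ p ∨ ¬p.
w0 ⊮ p ∨ ¬p: neither disjunct is forced at w0.
w0 lacks atom p, so w0 ⊮ p.
So the root w0 does not force the formula.

No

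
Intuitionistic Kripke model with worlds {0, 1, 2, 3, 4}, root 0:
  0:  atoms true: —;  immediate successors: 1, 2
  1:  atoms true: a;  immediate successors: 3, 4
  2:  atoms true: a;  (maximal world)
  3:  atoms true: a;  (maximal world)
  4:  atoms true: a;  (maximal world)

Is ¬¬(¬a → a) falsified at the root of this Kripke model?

No

0 ⊩ ¬¬(¬a → a): no world accessible from 0 forces ¬(¬a → a).
So the root 0 forces ¬¬(¬a → a); the model is not a countermodel.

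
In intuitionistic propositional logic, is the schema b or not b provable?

No

This is the law of excluded middle, which is not intuitionistically valid.
A Kripke countermodel: worlds 0, 1; order generated by 0 <= 1; atoms true at each world — 0:{}; 1:{b}.
0 does not force b or not b: neither disjunct is forced at 0.
0 lacks atom b, so 0 does not force b.
So the root 0 does not force the formula.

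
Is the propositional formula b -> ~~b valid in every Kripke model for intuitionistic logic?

Yes

This is double-negation introduction, which is intuitionistically derivable.
If a world forces b then every accessible world forces b (persistence), so none forces ~b; hence ~~b.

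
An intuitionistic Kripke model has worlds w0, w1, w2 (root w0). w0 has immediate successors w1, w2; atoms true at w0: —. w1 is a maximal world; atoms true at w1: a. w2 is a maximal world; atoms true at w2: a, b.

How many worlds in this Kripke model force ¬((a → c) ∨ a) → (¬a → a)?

3

w0: forces it.
w1: forces it.
w2: forces it.
Worlds forcing the formula: {w0, w1, w2}.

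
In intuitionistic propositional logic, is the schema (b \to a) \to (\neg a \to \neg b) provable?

Yes

This is the forward direction of contraposition, which is intuitionistically derivable.
Assume b \to a and \neg a. If b held then a would follow, contradicting \neg a; so \neg b.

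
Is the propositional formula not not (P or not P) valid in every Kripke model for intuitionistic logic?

Yes

This is the double negation of excluded middle, which is intuitionistically derivable.
Assuming not (P or not P): from P we'd get P or not P, so not P; but then P or not P again — contradiction. Hence not not (P or not P).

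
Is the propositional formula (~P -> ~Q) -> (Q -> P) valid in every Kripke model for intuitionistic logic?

This is the converse of contraposition, which is not intuitionistically valid.
A Kripke countermodel: worlds 0, 1; order generated by 0 <= 1; atoms true at each world — 0:{Q}; 1:{P,Q}.
0 ||-/- (~P -> ~Q) -> (Q -> P): already at 0 itself, 0 ||- ~P -> ~Q but 0 ||-/- Q -> P.
0 ||-/- Q -> P: already at 0 itself, 0 ||- Q but 0 ||-/- P.
0 lacks atom P, so 0 ||-/- P.
So the root 0 does not force the formula.

No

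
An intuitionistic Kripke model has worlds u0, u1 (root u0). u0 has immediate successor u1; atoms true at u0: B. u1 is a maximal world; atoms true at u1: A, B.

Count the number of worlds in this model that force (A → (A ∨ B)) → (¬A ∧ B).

0

u0: does not force it — u0 ⊮ (A → (A ∨ B)) → (¬A ∧ B): already at u0 itself, u0 ⊩ A → (A ∨ B) but u0 ⊮ ¬A ∧ B.
u1: does not force it — u1 ⊮ (A → (A ∨ B)) → (¬A ∧ B): already at u1 itself, u1 ⊩ A → (A ∨ B) but u1 ⊮ ¬A ∧ B.
Worlds forcing the formula: { }.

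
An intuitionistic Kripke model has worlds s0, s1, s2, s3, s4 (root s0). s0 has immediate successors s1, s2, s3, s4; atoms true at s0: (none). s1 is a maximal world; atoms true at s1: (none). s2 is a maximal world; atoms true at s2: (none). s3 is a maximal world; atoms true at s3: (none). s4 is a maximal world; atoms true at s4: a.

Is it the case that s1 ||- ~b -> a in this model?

No

s1 ||-/- ~b -> a: already at s1 itself, s1 ||- ~b but s1 ||-/- a.
s1 lacks atom a, so s1 ||-/- a.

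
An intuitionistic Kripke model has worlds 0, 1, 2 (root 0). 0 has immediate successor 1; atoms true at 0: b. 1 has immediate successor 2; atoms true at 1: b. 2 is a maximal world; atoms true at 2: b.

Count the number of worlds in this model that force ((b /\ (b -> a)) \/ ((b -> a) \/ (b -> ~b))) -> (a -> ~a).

0: forces it.
1: forces it.
2: forces it.
Worlds forcing the formula: {0, 1, 2}.

3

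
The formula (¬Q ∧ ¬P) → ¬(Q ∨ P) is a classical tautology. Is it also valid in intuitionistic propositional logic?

This is a constructively valid De Morgan direction (conjunction of negations to negated disjunction), which is intuitionistically derivable.
If both ¬Q and ¬P hold at a world, no accessible world forces Q or forces P, so none forces Q ∨ P.

Yes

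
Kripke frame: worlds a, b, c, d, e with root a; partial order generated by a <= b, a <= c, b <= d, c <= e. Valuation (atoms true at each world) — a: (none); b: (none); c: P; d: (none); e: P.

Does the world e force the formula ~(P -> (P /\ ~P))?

e ||- ~(P -> (P /\ ~P)): no world accessible from e forces P -> (P /\ ~P).

Yes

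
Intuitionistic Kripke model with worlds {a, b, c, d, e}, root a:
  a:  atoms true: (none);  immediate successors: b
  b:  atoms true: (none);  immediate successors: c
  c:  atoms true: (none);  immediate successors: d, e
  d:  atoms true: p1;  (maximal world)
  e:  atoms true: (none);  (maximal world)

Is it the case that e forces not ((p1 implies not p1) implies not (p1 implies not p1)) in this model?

Yes

e forces not ((p1 implies not p1) implies not (p1 implies not p1)): no world accessible from e forces (p1 implies not p1) implies not (p1 implies not p1).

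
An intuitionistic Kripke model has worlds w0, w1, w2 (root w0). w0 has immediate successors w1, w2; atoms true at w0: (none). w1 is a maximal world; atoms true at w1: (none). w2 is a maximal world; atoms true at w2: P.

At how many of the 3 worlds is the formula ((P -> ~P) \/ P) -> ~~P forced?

1

w0: does not force it — w0 ||-/- ((P -> ~P) \/ P) -> ~~P: at the accessible world w1, w1 ||- (P -> ~P) \/ P but w1 ||-/- ~~P.
w1: does not force it — w1 ||-/- ((P -> ~P) \/ P) -> ~~P: already at w1 itself, w1 ||- (P -> ~P) \/ P but w1 ||-/- ~~P.
w2: forces it.
Worlds forcing the formula: {w2}.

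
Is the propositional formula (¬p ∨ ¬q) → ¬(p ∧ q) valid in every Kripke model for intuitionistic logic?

This is a constructively valid De Morgan direction (disjunction of negations to negated conjunction), which is intuitionistically derivable.
If ¬p holds at a world then no accessible world forces p, hence none forces p ∧ q; likewise for ¬q.

Yes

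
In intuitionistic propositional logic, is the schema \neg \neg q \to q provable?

This is double-negation elimination, which is not intuitionistically valid.
A Kripke countermodel: worlds w0, w1; order generated by w0 \le w1; atoms true at each world — w0:{}; w1:{q}.
w0 \nVdash \neg \neg q \to q: already at w0 itself, w0 \Vdash \neg \neg q but w0 \nVdash q.
w0 lacks atom q, so w0 \nVdash q.
So the root w0 does not force the formula.

No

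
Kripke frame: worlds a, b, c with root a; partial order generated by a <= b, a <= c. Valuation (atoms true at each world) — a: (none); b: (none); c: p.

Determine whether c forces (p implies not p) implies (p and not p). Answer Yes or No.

c forces (p implies not p) implies (p and not p) vacuously: no world accessible from c forces the antecedent p implies not p.

Yes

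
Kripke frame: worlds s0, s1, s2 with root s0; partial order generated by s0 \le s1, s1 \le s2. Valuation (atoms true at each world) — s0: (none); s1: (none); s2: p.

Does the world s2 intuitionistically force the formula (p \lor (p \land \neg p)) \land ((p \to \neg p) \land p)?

s2 \nVdash (p \lor (p \land \neg p)) \land ((p \to \neg p) \land p) since s2 fails (p \to \neg p) \land p.

No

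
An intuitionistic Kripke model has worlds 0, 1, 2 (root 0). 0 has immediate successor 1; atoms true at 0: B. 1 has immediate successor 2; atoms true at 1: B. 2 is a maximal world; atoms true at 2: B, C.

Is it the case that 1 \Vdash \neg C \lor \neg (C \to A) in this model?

Yes

1 \Vdash \neg C \lor \neg (C \to A) via the disjunct \neg (C \to A).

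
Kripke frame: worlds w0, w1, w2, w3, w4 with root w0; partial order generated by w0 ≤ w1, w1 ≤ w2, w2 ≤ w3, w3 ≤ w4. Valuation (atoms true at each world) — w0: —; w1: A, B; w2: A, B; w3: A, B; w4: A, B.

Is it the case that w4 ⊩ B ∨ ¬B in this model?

w4 ⊩ B ∨ ¬B via the disjunct B.

Yes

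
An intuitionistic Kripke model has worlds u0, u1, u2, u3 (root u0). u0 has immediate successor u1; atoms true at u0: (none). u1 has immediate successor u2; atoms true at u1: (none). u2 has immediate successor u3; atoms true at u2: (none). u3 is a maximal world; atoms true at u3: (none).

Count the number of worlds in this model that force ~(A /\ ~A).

4

u0: forces it.
u1: forces it.
u2: forces it.
u3: forces it.
Worlds forcing the formula: {u0, u1, u2, u3}.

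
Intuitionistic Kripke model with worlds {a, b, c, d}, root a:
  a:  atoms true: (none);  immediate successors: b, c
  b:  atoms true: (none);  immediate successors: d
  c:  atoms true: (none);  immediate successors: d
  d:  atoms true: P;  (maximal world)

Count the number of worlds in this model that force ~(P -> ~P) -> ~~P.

4

a: forces it.
b: forces it.
c: forces it.
d: forces it.
Worlds forcing the formula: {a, b, c, d}.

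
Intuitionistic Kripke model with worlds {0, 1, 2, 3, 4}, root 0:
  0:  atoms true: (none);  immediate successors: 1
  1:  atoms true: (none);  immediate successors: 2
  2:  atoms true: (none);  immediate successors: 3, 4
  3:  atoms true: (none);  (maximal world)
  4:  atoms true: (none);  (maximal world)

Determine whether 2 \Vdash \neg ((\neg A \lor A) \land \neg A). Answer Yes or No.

2 \nVdash \neg ((\neg A \lor A) \land \neg A) since 2 is accessible from 2 and 2 \Vdash (\neg A \lor A) \land \neg A.
2 \Vdash (\neg A \lor A) \land \neg A since 2 forces both conjuncts.

No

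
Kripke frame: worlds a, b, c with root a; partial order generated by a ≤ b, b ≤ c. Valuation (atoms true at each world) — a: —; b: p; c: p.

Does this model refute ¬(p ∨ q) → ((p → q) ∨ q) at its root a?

a ⊩ ¬(p ∨ q) → ((p → q) ∨ q) vacuously: no world accessible from a forces the antecedent ¬(p ∨ q).
So the root a forces ¬(p ∨ q) → ((p → q) ∨ q); the model is not a countermodel.

No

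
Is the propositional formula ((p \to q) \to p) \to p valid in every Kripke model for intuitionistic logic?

No

This is Peirce's law, which is not intuitionistically valid.
A Kripke countermodel: worlds w0, w1; order generated by w0 \le w1; atoms true at each world — w0:{}; w1:{p}.
w0 \nVdash ((p \to q) \to p) \to p: already at w0 itself, w0 \Vdash (p \to q) \to p but w0 \nVdash p.
w0 lacks atom p, so w0 \nVdash p.
So the root w0 does not force the formula.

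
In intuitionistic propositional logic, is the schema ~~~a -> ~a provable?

Yes

This is triple-negation reduction, which is intuitionistically derivable.
Assume ~~~a and suppose a. Then ~~a (double-negation introduction), contradicting ~~~a. So ~a.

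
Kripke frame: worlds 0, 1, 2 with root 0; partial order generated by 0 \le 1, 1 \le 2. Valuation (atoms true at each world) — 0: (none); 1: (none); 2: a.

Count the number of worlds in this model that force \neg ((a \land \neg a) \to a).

0: does not force it — 0 \nVdash \neg ((a \land \neg a) \to a) since 0 is accessible from 0 and 0 \Vdash (a \land \neg a) \to a.
1: does not force it.
2: does not force it.
Worlds forcing the formula: { }.

0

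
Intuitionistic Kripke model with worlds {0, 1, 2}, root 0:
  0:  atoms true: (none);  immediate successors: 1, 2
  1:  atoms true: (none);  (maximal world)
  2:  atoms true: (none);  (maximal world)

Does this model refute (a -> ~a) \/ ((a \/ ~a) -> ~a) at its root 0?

0 ||- (a -> ~a) \/ ((a \/ ~a) -> ~a) via the disjunct a -> ~a.
So the root 0 forces (a -> ~a) \/ ((a \/ ~a) -> ~a); the model is not a countermodel.

No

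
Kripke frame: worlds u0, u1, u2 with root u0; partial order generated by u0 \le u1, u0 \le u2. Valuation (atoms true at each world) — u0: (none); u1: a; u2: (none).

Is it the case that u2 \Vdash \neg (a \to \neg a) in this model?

u2 \nVdash \neg (a \to \neg a) since u2 is accessible from u2 and u2 \Vdash a \to \neg a.
u2 \Vdash a \to \neg a vacuously: no world accessible from u2 forces the antecedent a.

No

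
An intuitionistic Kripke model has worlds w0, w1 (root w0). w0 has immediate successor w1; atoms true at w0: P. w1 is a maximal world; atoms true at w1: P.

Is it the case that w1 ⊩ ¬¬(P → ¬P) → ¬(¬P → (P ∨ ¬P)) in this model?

Yes

w1 ⊩ ¬¬(P → ¬P) → ¬(¬P → (P ∨ ¬P)) vacuously: no world accessible from w1 forces the antecedent ¬¬(P → ¬P).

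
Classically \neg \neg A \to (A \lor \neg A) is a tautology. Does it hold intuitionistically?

This is a variant of double-negation elimination (deriving excluded middle from double negation), which is not intuitionistically valid.
A Kripke countermodel: worlds s0, s1; order generated by s0 \le s1; atoms true at each world — s0:{}; s1:{A}.
s0 \nVdash \neg \neg A \to (A \lor \neg A): already at s0 itself, s0 \Vdash \neg \neg A but s0 \nVdash A \lor \neg A.
s0 \nVdash A \lor \neg A: neither disjunct is forced at s0.
s0 lacks atom A, so s0 \nVdash A.
So the root s0 does not force the formula.

No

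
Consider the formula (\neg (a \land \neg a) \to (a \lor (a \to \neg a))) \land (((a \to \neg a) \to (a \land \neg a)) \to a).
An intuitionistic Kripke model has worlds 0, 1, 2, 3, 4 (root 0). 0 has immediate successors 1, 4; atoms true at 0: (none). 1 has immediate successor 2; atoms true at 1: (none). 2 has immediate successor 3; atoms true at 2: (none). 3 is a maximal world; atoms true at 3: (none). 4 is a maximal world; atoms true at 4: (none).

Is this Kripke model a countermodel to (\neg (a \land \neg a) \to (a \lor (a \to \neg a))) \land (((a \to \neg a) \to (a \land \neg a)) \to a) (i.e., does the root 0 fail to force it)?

No

0 \Vdash (\neg (a \land \neg a) \to (a \lor (a \to \neg a))) \land (((a \to \neg a) \to (a \land \neg a)) \to a) since 0 forces both conjuncts.
So the root 0 forces (\neg (a \land \neg a) \to (a \lor (a \to \neg a))) \land (((a \to \neg a) \to (a \land \neg a)) \to a); the model is not a countermodel.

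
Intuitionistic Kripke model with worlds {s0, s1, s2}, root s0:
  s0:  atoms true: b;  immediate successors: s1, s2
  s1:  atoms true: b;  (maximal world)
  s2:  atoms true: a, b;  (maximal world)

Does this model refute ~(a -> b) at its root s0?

Yes

s0 ||-/- ~(a -> b) since s0 is accessible from s0 and s0 ||- a -> b.
s0 ||- a -> b: every world accessible from s0 that forces a (namely s2) also forces b.
So the root s0 does not force ~(a -> b); the model is a countermodel.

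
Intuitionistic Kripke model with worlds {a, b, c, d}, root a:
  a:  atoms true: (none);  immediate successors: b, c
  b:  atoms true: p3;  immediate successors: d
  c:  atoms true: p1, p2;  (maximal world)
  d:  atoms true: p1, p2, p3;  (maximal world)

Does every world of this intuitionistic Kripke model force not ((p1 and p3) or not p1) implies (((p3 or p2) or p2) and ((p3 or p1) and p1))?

a forces not ((p1 and p3) or not p1) implies (((p3 or p2) or p2) and ((p3 or p1) and p1)): every world accessible from a that forces not ((p1 and p3) or not p1) (namely c) also forces ((p3 or p2) or p2) and ((p3 or p1) and p1).
Since the root a forces not ((p1 and p3) or not p1) implies (((p3 or p2) or p2) and ((p3 or p1) and p1)) and forcing is persistent (monotone upward), every world forces it.

Yes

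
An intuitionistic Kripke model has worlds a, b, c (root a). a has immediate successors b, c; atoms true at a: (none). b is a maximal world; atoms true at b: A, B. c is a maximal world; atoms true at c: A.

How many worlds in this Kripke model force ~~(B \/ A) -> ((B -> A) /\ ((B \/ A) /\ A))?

2

a: does not force it — a ||-/- ~~(B \/ A) -> ((B -> A) /\ ((B \/ A) /\ A)): already at a itself, a ||- ~~(B \/ A) but a ||-/- (B -> A) /\ ((B \/ A) /\ A).
b: forces it.
c: forces it.
Worlds forcing the formula: {b, c}.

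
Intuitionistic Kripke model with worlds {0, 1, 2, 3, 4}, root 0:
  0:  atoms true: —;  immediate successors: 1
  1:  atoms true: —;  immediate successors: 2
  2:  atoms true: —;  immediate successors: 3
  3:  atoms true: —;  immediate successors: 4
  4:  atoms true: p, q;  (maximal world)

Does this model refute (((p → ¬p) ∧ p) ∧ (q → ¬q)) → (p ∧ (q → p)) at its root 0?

0 ⊩ (((p → ¬p) ∧ p) ∧ (q → ¬q)) → (p ∧ (q → p)) vacuously: no world accessible from 0 forces the antecedent ((p → ¬p) ∧ p) ∧ (q → ¬q).
So the root 0 forces (((p → ¬p) ∧ p) ∧ (q → ¬q)) → (p ∧ (q → p)); the model is not a countermodel.

No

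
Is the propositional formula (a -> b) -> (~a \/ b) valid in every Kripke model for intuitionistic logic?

This is the material-implication-as-disjunction principle, which is not intuitionistically valid.
A Kripke countermodel: worlds 0, 1; order generated by 0 <= 1; atoms true at each world — 0:{}; 1:{a,b}.
0 ||-/- (a -> b) -> (~a \/ b): already at 0 itself, 0 ||- a -> b but 0 ||-/- ~a \/ b.
0 ||-/- ~a \/ b: neither disjunct is forced at 0.
0 ||-/- ~a since 1 is accessible from 0 and 1 ||- a.
So the root 0 does not force the formula.

No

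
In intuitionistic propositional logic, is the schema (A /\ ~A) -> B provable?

This is an instance of ex falso quodlibet, which is intuitionistically derivable.
No world can force both A and ~A, so the antecedent A /\ ~A is never forced and the implication holds vacuously at every world.

Yes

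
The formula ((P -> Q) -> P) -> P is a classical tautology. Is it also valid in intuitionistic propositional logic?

This is Peirce's law, which is not intuitionistically valid.
A Kripke countermodel: worlds s0, s1; order generated by s0 <= s1; atoms true at each world — s0:{}; s1:{P}.
s0 ||-/- ((P -> Q) -> P) -> P: already at s0 itself, s0 ||- (P -> Q) -> P but s0 ||-/- P.
s0 lacks atom P, so s0 ||-/- P.
So the root s0 does not force the formula.

No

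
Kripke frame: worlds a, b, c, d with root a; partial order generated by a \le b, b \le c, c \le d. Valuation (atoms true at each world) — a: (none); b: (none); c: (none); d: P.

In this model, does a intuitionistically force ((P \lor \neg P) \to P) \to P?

No

a \nVdash ((P \lor \neg P) \to P) \to P: already at a itself, a \Vdash (P \lor \neg P) \to P but a \nVdash P.
a lacks atom P, so a \nVdash P.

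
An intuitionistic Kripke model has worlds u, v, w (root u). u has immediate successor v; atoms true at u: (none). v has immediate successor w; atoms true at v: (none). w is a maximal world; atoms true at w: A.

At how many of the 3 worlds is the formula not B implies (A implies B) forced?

0

u: does not force it — u does not force not B implies (A implies B): already at u itself, u forces not B but u does not force A implies B.
v: does not force it — v does not force not B implies (A implies B): already at v itself, v forces not B but v does not force A implies B.
w: does not force it — w does not force not B implies (A implies B): already at w itself, w forces not B but w does not force A implies B.
Worlds forcing the formula: { }.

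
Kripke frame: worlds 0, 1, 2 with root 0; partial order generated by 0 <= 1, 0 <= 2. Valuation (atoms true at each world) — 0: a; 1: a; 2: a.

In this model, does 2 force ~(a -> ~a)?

2 ||- ~(a -> ~a): no world accessible from 2 forces a -> ~a.

Yes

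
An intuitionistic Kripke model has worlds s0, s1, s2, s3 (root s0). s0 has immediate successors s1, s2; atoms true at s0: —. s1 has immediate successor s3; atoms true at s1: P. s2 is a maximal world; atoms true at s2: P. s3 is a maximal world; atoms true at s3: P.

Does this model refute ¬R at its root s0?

No

s0 ⊩ ¬R: no world accessible from s0 forces R.
So the root s0 forces ¬R; the model is not a countermodel.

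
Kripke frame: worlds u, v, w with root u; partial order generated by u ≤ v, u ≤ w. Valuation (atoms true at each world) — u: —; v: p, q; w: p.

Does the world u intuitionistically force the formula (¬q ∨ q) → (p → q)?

u ⊮ (¬q ∨ q) → (p → q): at the accessible world w, w ⊩ ¬q ∨ q but w ⊮ p → q.
w ⊮ p → q: already at w itself, w ⊩ p but w ⊮ q.
w lacks atom q, so w ⊮ q.

No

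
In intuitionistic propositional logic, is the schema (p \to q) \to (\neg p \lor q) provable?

No

This is the material-implication-as-disjunction principle, which is not intuitionistically valid.
A Kripke countermodel: worlds a, b; order generated by a \le b; atoms true at each world — a:{}; b:{p,q}.
a \nVdash (p \to q) \to (\neg p \lor q): already at a itself, a \Vdash p \to q but a \nVdash \neg p \lor q.
a \nVdash \neg p \lor q: neither disjunct is forced at a.
a \nVdash \neg p since b is accessible from a and b \Vdash p.
So the root a does not force the formula.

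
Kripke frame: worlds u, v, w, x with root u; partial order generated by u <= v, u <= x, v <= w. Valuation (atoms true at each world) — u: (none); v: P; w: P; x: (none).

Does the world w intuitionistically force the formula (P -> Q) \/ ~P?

w ||-/- (P -> Q) \/ ~P: neither disjunct is forced at w.
w ||-/- P -> Q: already at w itself, w ||- P but w ||-/- Q.
w lacks atom Q, so w ||-/- Q.

No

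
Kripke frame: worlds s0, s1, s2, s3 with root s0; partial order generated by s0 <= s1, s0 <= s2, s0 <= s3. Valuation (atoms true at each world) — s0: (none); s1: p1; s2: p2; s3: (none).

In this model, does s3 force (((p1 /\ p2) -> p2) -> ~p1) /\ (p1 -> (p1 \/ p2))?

s3 ||- (((p1 /\ p2) -> p2) -> ~p1) /\ (p1 -> (p1 \/ p2)) since s3 forces both conjuncts.

Yes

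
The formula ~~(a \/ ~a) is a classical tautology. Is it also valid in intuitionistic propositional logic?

This is the double negation of excluded middle, which is intuitionistically derivable.
Assuming ~(a \/ ~a): from a we'd get a \/ ~a, so ~a; but then a \/ ~a again — contradiction. Hence ~~(a \/ ~a).

Yes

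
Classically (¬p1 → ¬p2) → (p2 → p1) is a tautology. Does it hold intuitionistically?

No

This is the converse of contraposition, which is not intuitionistically valid.
A Kripke countermodel: worlds s0, s1; order generated by s0 ≤ s1; atoms true at each world — s0:{p2}; s1:{p1,p2}.
s0 ⊮ (¬p1 → ¬p2) → (p2 → p1): already at s0 itself, s0 ⊩ ¬p1 → ¬p2 but s0 ⊮ p2 → p1.
s0 ⊮ p2 → p1: already at s0 itself, s0 ⊩ p2 but s0 ⊮ p1.
s0 lacks atom p1, so s0 ⊮ p1.
So the root s0 does not force the formula.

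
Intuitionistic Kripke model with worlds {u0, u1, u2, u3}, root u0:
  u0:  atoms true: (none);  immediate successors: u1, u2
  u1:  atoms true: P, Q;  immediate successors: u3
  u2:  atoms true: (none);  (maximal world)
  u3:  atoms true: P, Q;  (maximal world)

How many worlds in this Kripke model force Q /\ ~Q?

u0: does not force it — u0 ||-/- Q /\ ~Q since u0 fails Q.
u1: does not force it — u1 ||-/- Q /\ ~Q since u1 fails ~Q.
u2: does not force it — u2 ||-/- Q /\ ~Q since u2 fails Q.
u3: does not force it.
Worlds forcing the formula: { }.

0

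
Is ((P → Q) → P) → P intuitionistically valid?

This is Peirce's law, which is not intuitionistically valid.
A Kripke countermodel: worlds s0, s1; order generated by s0 ≤ s1; atoms true at each world — s0:{}; s1:{P}.
s0 ⊮ ((P → Q) → P) → P: already at s0 itself, s0 ⊩ (P → Q) → P but s0 ⊮ P.
s0 lacks atom P, so s0 ⊮ P.
So the root s0 does not force the formula.

No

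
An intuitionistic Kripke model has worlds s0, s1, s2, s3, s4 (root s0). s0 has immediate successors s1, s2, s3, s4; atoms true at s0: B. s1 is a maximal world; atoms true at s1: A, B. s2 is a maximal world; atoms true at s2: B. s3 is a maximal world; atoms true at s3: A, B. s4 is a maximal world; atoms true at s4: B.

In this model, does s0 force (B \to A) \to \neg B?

No

s0 \nVdash (B \to A) \to \neg B: at the accessible world s1, s1 \Vdash B \to A but s1 \nVdash \neg B.
s1 \nVdash \neg B since s1 is accessible from s1 and s1 \Vdash B.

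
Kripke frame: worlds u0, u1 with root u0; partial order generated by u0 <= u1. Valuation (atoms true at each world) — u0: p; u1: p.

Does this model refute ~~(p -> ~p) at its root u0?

u0 ||-/- ~~(p -> ~p) since u0 is accessible from u0 and u0 ||- ~(p -> ~p).
u0 ||- ~(p -> ~p): no world accessible from u0 forces p -> ~p.
So the root u0 does not force ~~(p -> ~p); the model is a countermodel.

Yes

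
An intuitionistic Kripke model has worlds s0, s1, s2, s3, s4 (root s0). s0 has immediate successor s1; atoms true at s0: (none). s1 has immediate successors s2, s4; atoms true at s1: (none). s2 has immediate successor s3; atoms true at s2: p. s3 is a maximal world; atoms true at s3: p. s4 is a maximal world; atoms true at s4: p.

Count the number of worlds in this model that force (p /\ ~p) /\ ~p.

s0: does not force it — s0 ||-/- (p /\ ~p) /\ ~p since s0 fails p /\ ~p.
s1: does not force it.
s2: does not force it.
s3: does not force it.
s4: does not force it.
Worlds forcing the formula: { }.

0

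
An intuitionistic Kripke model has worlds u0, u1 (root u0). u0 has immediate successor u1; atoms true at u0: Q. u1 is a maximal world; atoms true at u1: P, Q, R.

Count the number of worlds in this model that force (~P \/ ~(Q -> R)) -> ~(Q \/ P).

2

u0: forces it.
u1: forces it.
Worlds forcing the formula: {u0, u1}.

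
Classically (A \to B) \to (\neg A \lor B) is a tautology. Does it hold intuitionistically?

This is the material-implication-as-disjunction principle, which is not intuitionistically valid.
A Kripke countermodel: worlds a, b; order generated by a \le b; atoms true at each world — a:{}; b:{A,B}.
a \nVdash (A \to B) \to (\neg A \lor B): already at a itself, a \Vdash A \to B but a \nVdash \neg A \lor B.
a \nVdash \neg A \lor B: neither disjunct is forced at a.
a \nVdash \neg A since b is accessible from a and b \Vdash A.
So the root a does not force the formula.

No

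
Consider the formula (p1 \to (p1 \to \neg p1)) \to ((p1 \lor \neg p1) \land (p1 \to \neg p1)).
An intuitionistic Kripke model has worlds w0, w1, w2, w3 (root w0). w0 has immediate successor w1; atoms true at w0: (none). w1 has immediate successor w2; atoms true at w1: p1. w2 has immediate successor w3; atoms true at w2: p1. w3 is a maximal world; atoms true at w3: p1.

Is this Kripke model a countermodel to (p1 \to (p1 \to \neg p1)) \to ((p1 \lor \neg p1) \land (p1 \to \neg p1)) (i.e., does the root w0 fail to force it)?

w0 \Vdash (p1 \to (p1 \to \neg p1)) \to ((p1 \lor \neg p1) \land (p1 \to \neg p1)) vacuously: no world accessible from w0 forces the antecedent p1 \to (p1 \to \neg p1).
So the root w0 forces (p1 \to (p1 \to \neg p1)) \to ((p1 \lor \neg p1) \land (p1 \to \neg p1)); the model is not a countermodel.

No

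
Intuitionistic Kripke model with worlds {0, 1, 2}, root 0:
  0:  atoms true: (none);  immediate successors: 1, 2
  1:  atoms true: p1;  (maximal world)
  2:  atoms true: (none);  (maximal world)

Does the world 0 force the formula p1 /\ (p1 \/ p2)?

0 ||-/- p1 /\ (p1 \/ p2) since 0 fails p1.

No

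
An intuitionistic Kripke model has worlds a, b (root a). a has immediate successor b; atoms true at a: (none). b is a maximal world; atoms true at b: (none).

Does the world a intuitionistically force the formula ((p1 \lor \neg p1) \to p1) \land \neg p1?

No

a \nVdash ((p1 \lor \neg p1) \to p1) \land \neg p1 since a fails (p1 \lor \neg p1) \to p1.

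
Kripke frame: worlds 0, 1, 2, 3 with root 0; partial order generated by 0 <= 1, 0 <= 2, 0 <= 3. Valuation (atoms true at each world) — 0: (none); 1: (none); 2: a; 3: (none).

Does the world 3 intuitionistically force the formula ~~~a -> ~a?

3 ||- ~~~a -> ~a: every world accessible from 3 that forces ~~~a (namely 3) also forces ~a.

Yes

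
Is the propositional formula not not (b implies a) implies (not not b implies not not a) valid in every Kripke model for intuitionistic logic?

This is the distribution of double negation over implication, which is intuitionistically derivable.
Assume not not (b implies a) and not not b; suppose not a. Then b implies a would give not b (by contraposition), contradicting not not b; so not (b implies a), contradicting not not (b implies a). Hence not not a.

Yes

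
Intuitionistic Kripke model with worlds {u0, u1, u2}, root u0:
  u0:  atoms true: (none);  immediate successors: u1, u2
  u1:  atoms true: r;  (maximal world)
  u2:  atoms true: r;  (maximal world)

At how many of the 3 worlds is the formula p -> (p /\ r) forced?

3

u0: forces it.
u1: forces it.
u2: forces it.
Worlds forcing the formula: {u0, u1, u2}.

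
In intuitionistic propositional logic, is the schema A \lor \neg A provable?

This is the law of excluded middle, which is not intuitionistically valid.
A Kripke countermodel: worlds w0, w1; order generated by w0 \le w1; atoms true at each world — w0:{}; w1:{A}.
w0 \nVdash A \lor \neg A: neither disjunct is forced at w0.
w0 lacks atom A, so w0 \nVdash A.
So the root w0 does not force the formula.

No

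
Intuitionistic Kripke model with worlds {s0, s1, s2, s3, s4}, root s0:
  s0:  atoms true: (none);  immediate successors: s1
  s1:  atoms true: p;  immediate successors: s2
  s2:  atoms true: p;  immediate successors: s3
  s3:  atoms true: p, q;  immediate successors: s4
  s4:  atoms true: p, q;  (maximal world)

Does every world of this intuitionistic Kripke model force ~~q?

s0 ||- ~~q: no world accessible from s0 forces ~q.
Since the root s0 forces ~~q and forcing is persistent (monotone upward), every world forces it.

Yes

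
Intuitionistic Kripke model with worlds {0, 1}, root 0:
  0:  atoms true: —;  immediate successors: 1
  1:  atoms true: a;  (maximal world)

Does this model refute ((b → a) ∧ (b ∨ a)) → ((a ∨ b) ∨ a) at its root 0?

0 ⊩ ((b → a) ∧ (b ∨ a)) → ((a ∨ b) ∨ a): every world accessible from 0 that forces (b → a) ∧ (b ∨ a) (namely 1) also forces (a ∨ b) ∨ a.
So the root 0 forces ((b → a) ∧ (b ∨ a)) → ((a ∨ b) ∨ a); the model is not a countermodel.

No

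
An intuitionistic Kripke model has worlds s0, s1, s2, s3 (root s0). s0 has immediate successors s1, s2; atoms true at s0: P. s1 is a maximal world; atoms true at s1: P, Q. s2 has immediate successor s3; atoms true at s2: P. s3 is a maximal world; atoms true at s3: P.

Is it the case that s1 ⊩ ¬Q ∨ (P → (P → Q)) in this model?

Yes

s1 ⊩ ¬Q ∨ (P → (P → Q)) via the disjunct P → (P → Q).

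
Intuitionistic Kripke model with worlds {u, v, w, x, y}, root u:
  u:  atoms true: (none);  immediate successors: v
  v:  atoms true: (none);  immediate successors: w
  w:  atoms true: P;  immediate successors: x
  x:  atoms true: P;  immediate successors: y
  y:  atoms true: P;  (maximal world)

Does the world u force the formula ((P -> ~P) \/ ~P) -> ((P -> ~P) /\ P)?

Yes

u ||- ((P -> ~P) \/ ~P) -> ((P -> ~P) /\ P) vacuously: no world accessible from u forces the antecedent (P -> ~P) \/ ~P.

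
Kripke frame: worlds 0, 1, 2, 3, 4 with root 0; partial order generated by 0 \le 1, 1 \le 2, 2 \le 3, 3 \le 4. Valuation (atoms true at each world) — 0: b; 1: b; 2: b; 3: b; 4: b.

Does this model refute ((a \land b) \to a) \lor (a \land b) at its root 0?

No

0 \Vdash ((a \land b) \to a) \lor (a \land b) via the disjunct (a \land b) \to a.
So the root 0 forces ((a \land b) \to a) \lor (a \land b); the model is not a countermodel.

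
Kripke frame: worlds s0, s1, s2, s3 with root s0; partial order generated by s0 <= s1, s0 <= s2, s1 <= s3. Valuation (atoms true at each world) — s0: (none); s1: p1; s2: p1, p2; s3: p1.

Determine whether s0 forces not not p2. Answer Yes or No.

No

s0 does not force not not p2 since s1 is accessible from s0 and s1 forces not p2.
s1 forces not p2: no world accessible from s1 forces p2.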